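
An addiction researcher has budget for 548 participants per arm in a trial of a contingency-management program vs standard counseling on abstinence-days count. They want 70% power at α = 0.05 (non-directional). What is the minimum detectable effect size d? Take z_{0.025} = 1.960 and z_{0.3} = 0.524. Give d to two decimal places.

d_min ≈ 0.15

For two independent groups of n = 548 each: d_min = (z_{α/2} + z_β)·√(2/n).
z-sum = 1.960 + 0.524 = 2.484.
d_min = 2.484 × √(2/548) = 2.484 × 0.0604 = 0.150.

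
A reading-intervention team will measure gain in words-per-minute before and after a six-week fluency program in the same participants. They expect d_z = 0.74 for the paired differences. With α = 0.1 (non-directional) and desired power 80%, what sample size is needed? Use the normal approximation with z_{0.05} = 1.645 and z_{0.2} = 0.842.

For a paired (one-sample on differences) test: n = ((z_{α/2} + z_β) / d)².
z_{α/2} + z_β = 1.645 + 0.842 = 2.487.
n = (2.487 / 0.74)² = 3.361² = 11.30.
Round up.

n = 12 pairs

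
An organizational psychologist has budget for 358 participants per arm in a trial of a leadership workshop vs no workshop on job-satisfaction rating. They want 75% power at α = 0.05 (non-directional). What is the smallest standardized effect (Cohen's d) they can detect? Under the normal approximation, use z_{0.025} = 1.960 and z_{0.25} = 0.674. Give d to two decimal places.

d_min ≈ 0.20

For two independent groups of n = 358 each: d_min = (z_{α/2} + z_β)·√(2/n).
z-sum = 1.960 + 0.674 = 2.634.
d_min = 2.634 × √(2/358) = 2.634 × 0.0747 = 0.197.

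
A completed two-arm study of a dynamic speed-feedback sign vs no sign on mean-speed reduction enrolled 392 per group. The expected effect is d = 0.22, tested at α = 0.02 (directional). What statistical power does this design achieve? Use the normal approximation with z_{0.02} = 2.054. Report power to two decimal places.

power ≈ 0.85

For two equal groups, power = Φ(d·√(n/2) − z_{α}).
d·√(n/2) = 0.22 × √(392/2) = 0.22 × 14.000 = 3.080.
z_β = 3.080 − 2.054 = 1.026.
Power = Φ(1.026) = 0.848.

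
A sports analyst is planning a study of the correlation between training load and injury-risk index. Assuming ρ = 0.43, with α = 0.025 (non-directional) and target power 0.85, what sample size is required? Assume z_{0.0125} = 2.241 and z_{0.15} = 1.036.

Fisher's z: C = ½·ln((1+r)/(1−r)) = ½·ln(2.5088) = 0.4599.
n = ((z_{α/2} + z_β)/C)² + 3.
(2.241 + 1.036) / 0.4599 = 3.277 / 0.4599 = 7.125.
n = 7.125² + 3 = 50.77 + 3 = 53.8.
Round up.

n = 54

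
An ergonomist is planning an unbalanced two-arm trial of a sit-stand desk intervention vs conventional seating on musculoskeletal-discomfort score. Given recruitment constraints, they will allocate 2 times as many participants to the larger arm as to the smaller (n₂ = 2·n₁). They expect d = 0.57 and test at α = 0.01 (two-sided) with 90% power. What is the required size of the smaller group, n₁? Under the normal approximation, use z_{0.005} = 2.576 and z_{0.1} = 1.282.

With allocation ratio k = n₂/n₁ = 2, Var(x̄₁−x̄₂) = σ²(1/n₁ + 1/(k·n₁)) = σ²·(k+1)/(k·n₁).
So n₁ = (1 + 1/k)·((z_{α/2} + z_β)/d)² = 1.500 × (3.858/0.57)².
n₁ = 1.500 × 45.81 = 68.7.
Round up: n₁ = 69, giving n₂ = 2 × 69 = 138.

n₁ = 69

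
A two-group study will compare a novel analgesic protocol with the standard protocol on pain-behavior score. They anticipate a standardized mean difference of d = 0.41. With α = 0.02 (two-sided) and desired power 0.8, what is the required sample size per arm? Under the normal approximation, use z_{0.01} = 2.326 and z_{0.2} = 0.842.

n = 120 per group

For two independent groups with equal n: n = 2·((z_{α/2} + z_β) / d)².
z_{α/2} + z_β = 2.326 + 0.842 = 3.168.
n = 2 × (3.168 / 0.41)² = 2 × 7.727² = 2 × 59.70 = 119.4.
Round up to the next whole participant.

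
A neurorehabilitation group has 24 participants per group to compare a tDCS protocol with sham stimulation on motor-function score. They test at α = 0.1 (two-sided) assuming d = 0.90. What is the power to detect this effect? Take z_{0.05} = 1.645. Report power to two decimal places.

power ≈ 0.93

For two equal groups, power = Φ(d·√(n/2) − z_{α/2}).
d·√(n/2) = 0.90 × √(24/2) = 0.90 × 3.464 = 3.118.
z_β = 3.118 − 1.645 = 1.473.
Power = Φ(1.473) = 0.930.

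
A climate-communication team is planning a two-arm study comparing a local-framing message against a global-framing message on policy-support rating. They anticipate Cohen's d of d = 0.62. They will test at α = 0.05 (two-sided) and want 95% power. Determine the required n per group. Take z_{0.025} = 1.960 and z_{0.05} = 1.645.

For two independent groups with equal n: n = 2·((z_{α/2} + z_β) / d)².
z_{α/2} + z_β = 1.960 + 1.645 = 3.605.
n = 2 × (3.605 / 0.62)² = 2 × 5.815² = 2 × 33.81 = 67.6.
Round up to the next whole participant.

n = 68 per group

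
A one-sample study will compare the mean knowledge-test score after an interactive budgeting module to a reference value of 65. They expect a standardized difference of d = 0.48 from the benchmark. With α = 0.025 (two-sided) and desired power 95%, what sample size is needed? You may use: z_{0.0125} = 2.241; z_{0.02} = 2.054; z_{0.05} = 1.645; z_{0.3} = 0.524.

For a one-sample test: n = ((z_{α/2} + z_β) / d)².
z_{α/2} + z_β = 2.241 + 1.645 = 3.886.
n = (3.886 / 0.48)² = 8.096² = 65.54.
Round up.

n = 66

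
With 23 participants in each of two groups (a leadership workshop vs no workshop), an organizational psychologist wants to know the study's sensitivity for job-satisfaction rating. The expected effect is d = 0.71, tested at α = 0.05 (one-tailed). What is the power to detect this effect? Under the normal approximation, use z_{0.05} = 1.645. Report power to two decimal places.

power ≈ 0.78

For two equal groups, power = Φ(d·√(n/2) − z_{α}).
d·√(n/2) = 0.71 × √(23/2) = 0.71 × 3.391 = 2.408.
z_β = 2.408 − 1.645 = 0.763.
Power = Φ(0.763) = 0.777.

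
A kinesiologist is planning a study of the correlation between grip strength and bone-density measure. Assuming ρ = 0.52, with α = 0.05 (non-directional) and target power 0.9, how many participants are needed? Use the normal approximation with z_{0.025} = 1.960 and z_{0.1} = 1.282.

n = 35

Fisher's z: C = ½·ln((1+r)/(1−r)) = ½·ln(3.1667) = 0.5763.
n = ((z_{α/2} + z_β)/C)² + 3.
(1.960 + 1.282) / 0.5763 = 3.242 / 0.5763 = 5.626.
n = 5.626² + 3 = 31.65 + 3 = 34.6.
Round up.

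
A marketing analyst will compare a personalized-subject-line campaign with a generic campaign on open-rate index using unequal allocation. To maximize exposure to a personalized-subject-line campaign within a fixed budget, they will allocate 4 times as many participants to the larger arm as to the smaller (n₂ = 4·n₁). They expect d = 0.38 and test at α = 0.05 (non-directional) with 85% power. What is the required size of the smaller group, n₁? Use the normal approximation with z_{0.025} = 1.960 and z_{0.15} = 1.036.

With allocation ratio k = n₂/n₁ = 4, Var(x̄₁−x̄₂) = σ²(1/n₁ + 1/(k·n₁)) = σ²·(k+1)/(k·n₁).
So n₁ = (1 + 1/k)·((z_{α/2} + z_β)/d)² = 1.250 × (2.996/0.38)².
n₁ = 1.250 × 62.16 = 77.7.
Round up: n₁ = 78, giving n₂ = 4 × 78 = 312.

n₁ = 78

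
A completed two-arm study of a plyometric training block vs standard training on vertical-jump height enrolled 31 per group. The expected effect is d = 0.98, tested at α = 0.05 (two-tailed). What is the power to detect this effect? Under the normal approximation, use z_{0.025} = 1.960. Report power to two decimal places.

For two equal groups, power = Φ(d·√(n/2) − z_{α/2}).
d·√(n/2) = 0.98 × √(31/2) = 0.98 × 3.937 = 3.858.
z_β = 3.858 − 1.960 = 1.898.
Power = Φ(1.898) = 0.971.

power ≈ 0.97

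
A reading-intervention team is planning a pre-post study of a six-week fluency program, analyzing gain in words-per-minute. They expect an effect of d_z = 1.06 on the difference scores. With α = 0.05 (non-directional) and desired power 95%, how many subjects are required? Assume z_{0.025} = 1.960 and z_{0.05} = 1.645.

n = 12 pairs

For a paired (one-sample on differences) test: n = ((z_{α/2} + z_β) / d)².
z_{α/2} + z_β = 1.960 + 1.645 = 3.605.
n = (3.605 / 1.06)² = 3.401² = 11.57.
Round up.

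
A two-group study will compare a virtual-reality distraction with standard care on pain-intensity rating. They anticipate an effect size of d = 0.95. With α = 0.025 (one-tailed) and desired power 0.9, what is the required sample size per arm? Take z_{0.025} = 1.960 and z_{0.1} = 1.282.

For two independent groups with equal n: n = 2·((z_{α} + z_β) / d)².
z_{α} + z_β = 1.960 + 1.282 = 3.242.
n = 2 × (3.242 / 0.95)² = 2 × 3.413² = 2 × 11.65 = 23.3.
Round up to the next whole participant.

n = 24 per group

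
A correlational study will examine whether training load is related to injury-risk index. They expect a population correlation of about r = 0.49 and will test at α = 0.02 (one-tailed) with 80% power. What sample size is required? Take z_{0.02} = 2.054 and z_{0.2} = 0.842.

Fisher's z: C = ½·ln((1+r)/(1−r)) = ½·ln(2.9216) = 0.5361.
n = ((z_{α} + z_β)/C)² + 3.
(2.054 + 0.842) / 0.5361 = 2.896 / 0.5361 = 5.402.
n = 5.402² + 3 = 29.18 + 3 = 32.2.
Round up.

n = 33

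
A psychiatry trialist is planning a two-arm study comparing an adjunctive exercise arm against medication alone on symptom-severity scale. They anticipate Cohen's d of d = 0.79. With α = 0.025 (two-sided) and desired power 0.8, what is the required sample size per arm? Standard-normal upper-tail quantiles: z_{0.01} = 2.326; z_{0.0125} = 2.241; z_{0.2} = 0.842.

For two independent groups with equal n: n = 2·((z_{α/2} + z_β) / d)².
z_{α/2} + z_β = 2.241 + 0.842 = 3.083.
n = 2 × (3.083 / 0.79)² = 2 × 3.903² = 2 × 15.23 = 30.5.
Round up to the next whole participant.

n = 31 per group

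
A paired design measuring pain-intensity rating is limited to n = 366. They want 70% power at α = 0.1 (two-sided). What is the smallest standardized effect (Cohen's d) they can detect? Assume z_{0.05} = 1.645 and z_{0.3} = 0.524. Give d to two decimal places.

d_min ≈ 0.11

For a single sample (or paired design) of n = 366: d_min = (z_{α/2} + z_β)/√n.
z-sum = 1.645 + 0.524 = 2.169.
d_min = 2.169 / √366 = 2.169 / 19.131 = 0.113.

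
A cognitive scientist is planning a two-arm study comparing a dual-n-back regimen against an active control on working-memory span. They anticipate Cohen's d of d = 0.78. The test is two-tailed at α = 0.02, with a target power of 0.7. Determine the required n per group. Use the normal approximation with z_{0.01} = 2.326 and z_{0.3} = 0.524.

For two independent groups with equal n: n = 2·((z_{α/2} + z_β) / d)².
z_{α/2} + z_β = 2.326 + 0.524 = 2.850.
n = 2 × (2.850 / 0.78)² = 2 × 3.654² = 2 × 13.35 = 26.7.
Round up to the next whole participant.

n = 27 per group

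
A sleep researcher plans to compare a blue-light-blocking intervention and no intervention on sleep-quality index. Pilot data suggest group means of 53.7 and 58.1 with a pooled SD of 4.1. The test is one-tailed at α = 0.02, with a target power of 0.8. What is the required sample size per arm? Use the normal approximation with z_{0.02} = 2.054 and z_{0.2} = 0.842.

n = 15 per group

Cohen's d = |M₁ − M₂| / SD_pooled = |53.7 − 58.1| / 4.1 = 4.4 / 4.1 = 1.073.
For two independent groups with equal n: n = 2·((z_{α} + z_β) / d)².
z_{α} + z_β = 2.054 + 0.842 = 2.896.
n = 2 × (2.896 / 1.073)² = 2 × 2.699² = 2 × 7.28 = 14.6.
Round up to the next whole participant.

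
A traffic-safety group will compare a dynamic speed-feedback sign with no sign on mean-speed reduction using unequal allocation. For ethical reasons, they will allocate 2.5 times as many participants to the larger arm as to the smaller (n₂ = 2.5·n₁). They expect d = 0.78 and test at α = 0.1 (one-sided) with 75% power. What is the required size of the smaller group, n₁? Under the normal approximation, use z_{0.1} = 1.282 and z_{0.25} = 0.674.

With allocation ratio k = n₂/n₁ = 2.5, Var(x̄₁−x̄₂) = σ²(1/n₁ + 1/(k·n₁)) = σ²·(k+1)/(k·n₁).
So n₁ = (1 + 1/k)·((z_{α} + z_β)/d)² = 1.400 × (1.956/0.78)².
n₁ = 1.400 × 6.29 = 8.8.
Round up: n₁ = 9, giving n₂ = ⌈2.5 × 9⌉ = ⌈22.5⌉ = 23.

n₁ = 9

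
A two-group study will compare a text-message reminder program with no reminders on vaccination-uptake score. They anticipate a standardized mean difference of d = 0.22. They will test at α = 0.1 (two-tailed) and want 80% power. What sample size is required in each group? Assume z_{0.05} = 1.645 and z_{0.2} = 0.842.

n = 256 per group

For two independent groups with equal n: n = 2·((z_{α/2} + z_β) / d)².
z_{α/2} + z_β = 1.645 + 0.842 = 2.487.
n = 2 × (2.487 / 0.22)² = 2 × 11.305² = 2 × 127.79 = 255.6.
Round up to the next whole participant.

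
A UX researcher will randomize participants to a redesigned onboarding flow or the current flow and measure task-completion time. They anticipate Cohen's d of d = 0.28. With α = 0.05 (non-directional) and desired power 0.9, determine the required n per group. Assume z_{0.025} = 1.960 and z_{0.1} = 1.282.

For two independent groups with equal n: n = 2·((z_{α/2} + z_β) / d)².
z_{α/2} + z_β = 1.960 + 1.282 = 3.242.
n = 2 × (3.242 / 0.28)² = 2 × 11.579² = 2 × 134.06 = 268.1.
Round up to the next whole participant.

n = 269 per group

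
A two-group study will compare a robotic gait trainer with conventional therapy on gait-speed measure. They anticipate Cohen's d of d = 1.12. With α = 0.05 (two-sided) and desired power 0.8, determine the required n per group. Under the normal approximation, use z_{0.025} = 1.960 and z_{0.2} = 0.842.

For two independent groups with equal n: n = 2·((z_{α/2} + z_β) / d)².
z_{α/2} + z_β = 1.960 + 0.842 = 2.802.
n = 2 × (2.802 / 1.12)² = 2 × 2.502² = 2 × 6.26 = 12.5.
Round up to the next whole participant.

n = 13 per group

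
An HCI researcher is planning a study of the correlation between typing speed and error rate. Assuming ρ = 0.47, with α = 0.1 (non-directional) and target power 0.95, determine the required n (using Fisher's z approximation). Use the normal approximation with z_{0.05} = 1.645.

n = 45

Fisher's z: C = ½·ln((1+r)/(1−r)) = ½·ln(2.7736) = 0.5101.
n = ((z_{α/2} + z_β)/C)² + 3.
(1.645 + 1.645) / 0.5101 = 3.290 / 0.5101 = 6.450.
n = 6.450² + 3 = 41.60 + 3 = 44.6.
Round up.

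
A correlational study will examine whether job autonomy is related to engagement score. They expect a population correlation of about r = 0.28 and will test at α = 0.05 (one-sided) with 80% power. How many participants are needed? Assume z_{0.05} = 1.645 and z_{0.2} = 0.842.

Fisher's z: C = ½·ln((1+r)/(1−r)) = ½·ln(1.7778) = 0.2877.
n = ((z_{α} + z_β)/C)² + 3.
(1.645 + 0.842) / 0.2877 = 2.487 / 0.2877 = 8.644.
n = 8.644² + 3 = 74.73 + 3 = 77.7.
Round up.

n = 78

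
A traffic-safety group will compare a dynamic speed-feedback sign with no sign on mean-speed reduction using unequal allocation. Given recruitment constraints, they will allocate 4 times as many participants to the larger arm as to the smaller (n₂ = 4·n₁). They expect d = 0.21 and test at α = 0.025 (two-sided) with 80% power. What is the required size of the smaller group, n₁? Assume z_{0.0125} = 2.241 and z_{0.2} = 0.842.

n₁ = 270

With allocation ratio k = n₂/n₁ = 4, Var(x̄₁−x̄₂) = σ²(1/n₁ + 1/(k·n₁)) = σ²·(k+1)/(k·n₁).
So n₁ = (1 + 1/k)·((z_{α/2} + z_β)/d)² = 1.250 × (3.083/0.21)².
n₁ = 1.250 × 215.53 = 269.4.
Round up: n₁ = 270, giving n₂ = 4 × 270 = 1080.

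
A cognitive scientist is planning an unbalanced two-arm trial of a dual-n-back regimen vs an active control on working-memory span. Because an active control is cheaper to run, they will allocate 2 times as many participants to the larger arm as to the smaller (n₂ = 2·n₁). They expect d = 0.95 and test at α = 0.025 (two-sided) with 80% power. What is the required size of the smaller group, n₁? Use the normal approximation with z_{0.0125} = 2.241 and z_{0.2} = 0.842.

With allocation ratio k = n₂/n₁ = 2, Var(x̄₁−x̄₂) = σ²(1/n₁ + 1/(k·n₁)) = σ²·(k+1)/(k·n₁).
So n₁ = (1 + 1/k)·((z_{α/2} + z_β)/d)² = 1.500 × (3.083/0.95)².
n₁ = 1.500 × 10.53 = 15.8.
Round up: n₁ = 16, giving n₂ = 2 × 16 = 32.

n₁ = 16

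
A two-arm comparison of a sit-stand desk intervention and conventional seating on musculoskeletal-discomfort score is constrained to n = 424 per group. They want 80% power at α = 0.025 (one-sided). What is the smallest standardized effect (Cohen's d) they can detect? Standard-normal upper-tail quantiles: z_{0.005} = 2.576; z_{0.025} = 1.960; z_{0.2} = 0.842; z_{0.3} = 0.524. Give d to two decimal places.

For two independent groups of n = 424 each: d_min = (z_{α} + z_β)·√(2/n).
z-sum = 1.960 + 0.842 = 2.802.
d_min = 2.802 × √(2/424) = 2.802 × 0.0687 = 0.192.

d_min ≈ 0.19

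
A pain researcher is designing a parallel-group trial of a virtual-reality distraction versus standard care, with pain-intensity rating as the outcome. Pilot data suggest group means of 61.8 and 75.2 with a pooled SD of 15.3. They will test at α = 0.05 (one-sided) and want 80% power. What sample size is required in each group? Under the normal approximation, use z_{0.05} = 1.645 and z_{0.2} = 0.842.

n = 17 per group

Cohen's d = |M₁ − M₂| / SD_pooled = |61.8 − 75.2| / 15.3 = 13.4 / 15.3 = 0.876.
For two independent groups with equal n: n = 2·((z_{α} + z_β) / d)².
z_{α} + z_β = 1.645 + 0.842 = 2.487.
n = 2 × (2.487 / 0.876)² = 2 × 2.839² = 2 × 8.06 = 16.1.
Round up to the next whole participant.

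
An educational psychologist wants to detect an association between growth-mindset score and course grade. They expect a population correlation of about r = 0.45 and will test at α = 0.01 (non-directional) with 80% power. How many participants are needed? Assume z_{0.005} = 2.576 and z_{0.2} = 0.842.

Fisher's z: C = ½·ln((1+r)/(1−r)) = ½·ln(2.6364) = 0.4847.
n = ((z_{α/2} + z_β)/C)² + 3.
(2.576 + 0.842) / 0.4847 = 3.418 / 0.4847 = 7.052.
n = 7.052² + 3 = 49.73 + 3 = 52.7.
Round up.

n = 53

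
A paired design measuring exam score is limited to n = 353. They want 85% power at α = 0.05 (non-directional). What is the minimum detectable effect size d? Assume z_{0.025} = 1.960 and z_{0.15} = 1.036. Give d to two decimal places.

d_min ≈ 0.16

For a single sample (or paired design) of n = 353: d_min = (z_{α/2} + z_β)/√n.
z-sum = 1.960 + 1.036 = 2.996.
d_min = 2.996 / √353 = 2.996 / 18.788 = 0.159.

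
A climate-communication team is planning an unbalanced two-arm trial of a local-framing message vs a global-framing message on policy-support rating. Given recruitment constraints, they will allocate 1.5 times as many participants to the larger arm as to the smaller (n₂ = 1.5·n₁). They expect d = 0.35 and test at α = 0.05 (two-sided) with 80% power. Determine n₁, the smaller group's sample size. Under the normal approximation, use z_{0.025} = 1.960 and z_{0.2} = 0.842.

With allocation ratio k = n₂/n₁ = 1.5, Var(x̄₁−x̄₂) = σ²(1/n₁ + 1/(k·n₁)) = σ²·(k+1)/(k·n₁).
So n₁ = (1 + 1/k)·((z_{α/2} + z_β)/d)² = 1.667 × (2.802/0.35)².
n₁ = 1.667 × 64.09 = 106.8.
Round up: n₁ = 107, giving n₂ = ⌈1.5 × 107⌉ = ⌈160.5⌉ = 161.

n₁ = 107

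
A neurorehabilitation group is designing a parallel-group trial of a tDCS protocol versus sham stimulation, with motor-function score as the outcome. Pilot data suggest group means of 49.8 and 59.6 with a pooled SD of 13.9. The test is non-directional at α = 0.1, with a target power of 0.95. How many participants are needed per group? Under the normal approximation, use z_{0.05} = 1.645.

Cohen's d = |M₁ − M₂| / SD_pooled = |49.8 − 59.6| / 13.9 = 9.8 / 13.9 = 0.705.
For two independent groups with equal n: n = 2·((z_{α/2} + z_β) / d)².
z_{α/2} + z_β = 1.645 + 1.645 = 3.290.
n = 2 × (3.290 / 0.705)² = 2 × 4.667² = 2 × 21.78 = 43.6.
Round up to the next whole participant.

n = 44 per group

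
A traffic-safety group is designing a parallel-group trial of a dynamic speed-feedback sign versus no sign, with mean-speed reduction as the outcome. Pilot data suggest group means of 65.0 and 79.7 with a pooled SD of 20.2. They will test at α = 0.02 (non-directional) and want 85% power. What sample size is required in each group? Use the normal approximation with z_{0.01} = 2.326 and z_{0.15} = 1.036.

Cohen's d = |M₁ − M₂| / SD_pooled = |65.0 − 79.7| / 20.2 = 14.7 / 20.2 = 0.728.
For two independent groups with equal n: n = 2·((z_{α/2} + z_β) / d)².
z_{α/2} + z_β = 2.326 + 1.036 = 3.362.
n = 2 × (3.362 / 0.728)² = 2 × 4.618² = 2 × 21.33 = 42.7.
Round up to the next whole participant.

n = 43 per group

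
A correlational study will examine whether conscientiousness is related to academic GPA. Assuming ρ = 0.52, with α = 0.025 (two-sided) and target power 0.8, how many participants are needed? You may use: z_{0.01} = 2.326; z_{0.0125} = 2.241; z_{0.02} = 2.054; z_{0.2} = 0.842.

Fisher's z: C = ½·ln((1+r)/(1−r)) = ½·ln(3.1667) = 0.5763.
n = ((z_{α/2} + z_β)/C)² + 3.
(2.241 + 0.842) / 0.5763 = 3.083 / 0.5763 = 5.350.
n = 5.350² + 3 = 28.62 + 3 = 31.6.
Round up.

n = 32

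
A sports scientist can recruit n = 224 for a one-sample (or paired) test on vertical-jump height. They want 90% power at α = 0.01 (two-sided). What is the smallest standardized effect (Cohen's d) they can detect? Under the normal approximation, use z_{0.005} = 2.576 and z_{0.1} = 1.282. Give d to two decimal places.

For a single sample (or paired design) of n = 224: d_min = (z_{α/2} + z_β)/√n.
z-sum = 2.576 + 1.282 = 3.858.
d_min = 3.858 / √224 = 3.858 / 14.967 = 0.258.

d_min ≈ 0.26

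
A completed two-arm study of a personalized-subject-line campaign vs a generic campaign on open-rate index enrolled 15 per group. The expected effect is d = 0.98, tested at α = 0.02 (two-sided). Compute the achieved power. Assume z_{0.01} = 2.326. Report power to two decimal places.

For two equal groups, power = Φ(d·√(n/2) − z_{α/2}).
d·√(n/2) = 0.98 × √(15/2) = 0.98 × 2.739 = 2.684.
z_β = 2.684 − 2.326 = 0.358.
Power = Φ(0.358) = 0.640.

power ≈ 0.64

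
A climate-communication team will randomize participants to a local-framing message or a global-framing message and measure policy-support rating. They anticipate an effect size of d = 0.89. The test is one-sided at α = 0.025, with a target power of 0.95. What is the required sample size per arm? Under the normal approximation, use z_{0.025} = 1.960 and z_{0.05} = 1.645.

For two independent groups with equal n: n = 2·((z_{α} + z_β) / d)².
z_{α} + z_β = 1.960 + 1.645 = 3.605.
n = 2 × (3.605 / 0.89)² = 2 × 4.051² = 2 × 16.41 = 32.8.
Round up to the next whole participant.

n = 33 per group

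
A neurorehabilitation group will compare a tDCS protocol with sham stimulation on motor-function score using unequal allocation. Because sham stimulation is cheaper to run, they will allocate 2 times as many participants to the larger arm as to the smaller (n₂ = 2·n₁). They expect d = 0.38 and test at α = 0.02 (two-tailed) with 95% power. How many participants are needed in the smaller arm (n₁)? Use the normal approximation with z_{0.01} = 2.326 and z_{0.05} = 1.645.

n₁ = 164

With allocation ratio k = n₂/n₁ = 2, Var(x̄₁−x̄₂) = σ²(1/n₁ + 1/(k·n₁)) = σ²·(k+1)/(k·n₁).
So n₁ = (1 + 1/k)·((z_{α/2} + z_β)/d)² = 1.500 × (3.971/0.38)².
n₁ = 1.500 × 109.20 = 163.8.
Round up: n₁ = 164, giving n₂ = 2 × 164 = 328.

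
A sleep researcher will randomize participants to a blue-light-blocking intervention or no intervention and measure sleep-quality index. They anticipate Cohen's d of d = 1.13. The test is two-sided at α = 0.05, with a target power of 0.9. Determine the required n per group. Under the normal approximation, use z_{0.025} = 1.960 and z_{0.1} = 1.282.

n = 17 per group

For two independent groups with equal n: n = 2·((z_{α/2} + z_β) / d)².
z_{α/2} + z_β = 1.960 + 1.282 = 3.242.
n = 2 × (3.242 / 1.13)² = 2 × 2.869² = 2 × 8.23 = 16.5.
Round up to the next whole participant.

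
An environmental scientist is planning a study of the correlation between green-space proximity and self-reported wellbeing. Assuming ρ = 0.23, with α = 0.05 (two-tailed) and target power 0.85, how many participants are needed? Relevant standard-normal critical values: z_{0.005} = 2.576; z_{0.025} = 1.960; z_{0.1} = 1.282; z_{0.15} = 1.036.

Fisher's z: C = ½·ln((1+r)/(1−r)) = ½·ln(1.5974) = 0.2342.
n = ((z_{α/2} + z_β)/C)² + 3.
(1.960 + 1.036) / 0.2342 = 2.996 / 0.2342 = 12.792.
n = 12.792² + 3 = 163.65 + 3 = 166.6.
Round up.

n = 167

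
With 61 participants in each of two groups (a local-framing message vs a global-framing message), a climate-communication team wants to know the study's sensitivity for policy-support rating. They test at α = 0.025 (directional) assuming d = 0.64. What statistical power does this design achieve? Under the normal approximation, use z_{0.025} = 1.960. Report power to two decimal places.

For two equal groups, power = Φ(d·√(n/2) − z_{α}).
d·√(n/2) = 0.64 × √(61/2) = 0.64 × 5.523 = 3.535.
z_β = 3.535 − 1.960 = 1.575.
Power = Φ(1.575) = 0.942.

power ≈ 0.94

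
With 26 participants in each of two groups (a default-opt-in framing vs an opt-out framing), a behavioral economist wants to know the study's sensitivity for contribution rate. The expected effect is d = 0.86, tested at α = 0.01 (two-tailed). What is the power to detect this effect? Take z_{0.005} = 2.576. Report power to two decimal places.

For two equal groups, power = Φ(d·√(n/2) − z_{α/2}).
d·√(n/2) = 0.86 × √(26/2) = 0.86 × 3.606 = 3.101.
z_β = 3.101 − 2.576 = 0.525.
Power = Φ(0.525) = 0.700.

power ≈ 0.70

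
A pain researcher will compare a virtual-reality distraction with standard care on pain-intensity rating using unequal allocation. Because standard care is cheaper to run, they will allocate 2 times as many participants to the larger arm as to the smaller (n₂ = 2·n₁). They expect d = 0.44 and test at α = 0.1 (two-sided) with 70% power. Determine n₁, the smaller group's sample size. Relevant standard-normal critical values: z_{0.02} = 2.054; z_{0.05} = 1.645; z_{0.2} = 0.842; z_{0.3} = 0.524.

n₁ = 37

With allocation ratio k = n₂/n₁ = 2, Var(x̄₁−x̄₂) = σ²(1/n₁ + 1/(k·n₁)) = σ²·(k+1)/(k·n₁).
So n₁ = (1 + 1/k)·((z_{α/2} + z_β)/d)² = 1.500 × (2.169/0.44)².
n₁ = 1.500 × 24.30 = 36.5.
Round up: n₁ = 37, giving n₂ = 2 × 37 = 74.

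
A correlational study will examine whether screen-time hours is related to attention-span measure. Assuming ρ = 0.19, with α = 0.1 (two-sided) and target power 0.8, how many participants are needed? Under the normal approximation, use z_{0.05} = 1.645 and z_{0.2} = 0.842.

n = 171

Fisher's z: C = ½·ln((1+r)/(1−r)) = ½·ln(1.4691) = 0.1923.
n = ((z_{α/2} + z_β)/C)² + 3.
(1.645 + 0.842) / 0.1923 = 2.487 / 0.1923 = 12.933.
n = 12.933² + 3 = 167.26 + 3 = 170.3.
Round up.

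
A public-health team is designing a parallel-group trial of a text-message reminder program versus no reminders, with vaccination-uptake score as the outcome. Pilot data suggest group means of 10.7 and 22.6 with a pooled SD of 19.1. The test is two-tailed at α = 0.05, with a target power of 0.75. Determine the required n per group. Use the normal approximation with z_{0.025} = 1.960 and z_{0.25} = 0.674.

n = 36 per group

Cohen's d = |M₁ − M₂| / SD_pooled = |10.7 − 22.6| / 19.1 = 11.9 / 19.1 = 0.623.
For two independent groups with equal n: n = 2·((z_{α/2} + z_β) / d)².
z_{α/2} + z_β = 1.960 + 0.674 = 2.634.
n = 2 × (2.634 / 0.623)² = 2 × 4.228² = 2 × 17.88 = 35.8.
Round up to the next whole participant.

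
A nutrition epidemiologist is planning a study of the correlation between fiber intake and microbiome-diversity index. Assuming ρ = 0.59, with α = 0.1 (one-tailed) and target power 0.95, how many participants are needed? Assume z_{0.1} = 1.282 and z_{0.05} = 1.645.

n = 22

Fisher's z: C = ½·ln((1+r)/(1−r)) = ½·ln(3.8780) = 0.6777.
n = ((z_{α} + z_β)/C)² + 3.
(1.282 + 1.645) / 0.6777 = 2.927 / 0.6777 = 4.319.
n = 4.319² + 3 = 18.65 + 3 = 21.7.
Round up.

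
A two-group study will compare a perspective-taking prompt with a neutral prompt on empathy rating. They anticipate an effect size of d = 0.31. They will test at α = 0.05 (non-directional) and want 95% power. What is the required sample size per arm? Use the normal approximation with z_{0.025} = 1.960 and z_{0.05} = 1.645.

n = 271 per group

For two independent groups with equal n: n = 2·((z_{α/2} + z_β) / d)².
z_{α/2} + z_β = 1.960 + 1.645 = 3.605.
n = 2 × (3.605 / 0.31)² = 2 × 11.629² = 2 × 135.23 = 270.5.
Round up to the next whole participant.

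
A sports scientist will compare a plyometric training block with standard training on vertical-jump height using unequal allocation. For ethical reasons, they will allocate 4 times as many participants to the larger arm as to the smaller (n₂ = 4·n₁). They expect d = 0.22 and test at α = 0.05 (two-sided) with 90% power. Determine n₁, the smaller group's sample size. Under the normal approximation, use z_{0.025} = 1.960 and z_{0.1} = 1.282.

With allocation ratio k = n₂/n₁ = 4, Var(x̄₁−x̄₂) = σ²(1/n₁ + 1/(k·n₁)) = σ²·(k+1)/(k·n₁).
So n₁ = (1 + 1/k)·((z_{α/2} + z_β)/d)² = 1.250 × (3.242/0.22)².
n₁ = 1.250 × 217.16 = 271.5.
Round up: n₁ = 272, giving n₂ = 4 × 272 = 1088.

n₁ = 272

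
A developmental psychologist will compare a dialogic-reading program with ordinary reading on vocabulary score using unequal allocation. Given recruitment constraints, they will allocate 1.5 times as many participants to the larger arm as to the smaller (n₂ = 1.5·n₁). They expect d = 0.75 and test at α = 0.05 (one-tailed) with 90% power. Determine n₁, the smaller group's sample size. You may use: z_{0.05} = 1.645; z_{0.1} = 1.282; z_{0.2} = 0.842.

n₁ = 26

With allocation ratio k = n₂/n₁ = 1.5, Var(x̄₁−x̄₂) = σ²(1/n₁ + 1/(k·n₁)) = σ²·(k+1)/(k·n₁).
So n₁ = (1 + 1/k)·((z_{α} + z_β)/d)² = 1.667 × (2.927/0.75)².
n₁ = 1.667 × 15.23 = 25.4.
Round up: n₁ = 26, giving n₂ = 1.5 × 26 = 39.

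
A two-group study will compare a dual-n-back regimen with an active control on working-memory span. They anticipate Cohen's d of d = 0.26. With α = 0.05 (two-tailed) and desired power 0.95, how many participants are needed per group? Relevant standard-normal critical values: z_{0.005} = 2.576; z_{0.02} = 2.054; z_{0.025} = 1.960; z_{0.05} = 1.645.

For two independent groups with equal n: n = 2·((z_{α/2} + z_β) / d)².
z_{α/2} + z_β = 1.960 + 1.645 = 3.605.
n = 2 × (3.605 / 0.26)² = 2 × 13.865² = 2 × 192.25 = 384.5.
Round up to the next whole participant.

n = 385 per group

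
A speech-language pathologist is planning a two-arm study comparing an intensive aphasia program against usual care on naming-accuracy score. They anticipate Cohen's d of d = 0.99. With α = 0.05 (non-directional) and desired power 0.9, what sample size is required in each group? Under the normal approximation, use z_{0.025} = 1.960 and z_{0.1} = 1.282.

For two independent groups with equal n: n = 2·((z_{α/2} + z_β) / d)².
z_{α/2} + z_β = 1.960 + 1.282 = 3.242.
n = 2 × (3.242 / 0.99)² = 2 × 3.275² = 2 × 10.72 = 21.4.
Round up to the next whole participant.

n = 22 per group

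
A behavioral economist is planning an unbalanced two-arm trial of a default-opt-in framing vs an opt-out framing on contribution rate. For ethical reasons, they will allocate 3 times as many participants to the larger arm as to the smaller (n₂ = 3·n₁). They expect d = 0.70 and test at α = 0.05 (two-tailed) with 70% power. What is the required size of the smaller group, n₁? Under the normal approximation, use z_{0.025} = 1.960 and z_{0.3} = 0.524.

n₁ = 17

With allocation ratio k = n₂/n₁ = 3, Var(x̄₁−x̄₂) = σ²(1/n₁ + 1/(k·n₁)) = σ²·(k+1)/(k·n₁).
So n₁ = (1 + 1/k)·((z_{α/2} + z_β)/d)² = 1.333 × (2.484/0.70)².
n₁ = 1.333 × 12.59 = 16.8.
Round up: n₁ = 17, giving n₂ = 3 × 17 = 51.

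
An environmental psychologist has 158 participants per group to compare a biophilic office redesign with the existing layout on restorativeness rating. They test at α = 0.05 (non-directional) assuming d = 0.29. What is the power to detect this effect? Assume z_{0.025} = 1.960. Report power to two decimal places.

power ≈ 0.73

For two equal groups, power = Φ(d·√(n/2) − z_{α/2}).
d·√(n/2) = 0.29 × √(158/2) = 0.29 × 8.888 = 2.578.
z_β = 2.578 − 1.960 = 0.618.
Power = Φ(0.618) = 0.732.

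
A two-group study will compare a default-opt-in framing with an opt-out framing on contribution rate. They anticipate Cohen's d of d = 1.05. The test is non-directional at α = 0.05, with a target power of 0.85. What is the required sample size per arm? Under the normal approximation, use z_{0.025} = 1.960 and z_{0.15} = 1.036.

For two independent groups with equal n: n = 2·((z_{α/2} + z_β) / d)².
z_{α/2} + z_β = 1.960 + 1.036 = 2.996.
n = 2 × (2.996 / 1.05)² = 2 × 2.853² = 2 × 8.14 = 16.3.
Round up to the next whole participant.

n = 17 per group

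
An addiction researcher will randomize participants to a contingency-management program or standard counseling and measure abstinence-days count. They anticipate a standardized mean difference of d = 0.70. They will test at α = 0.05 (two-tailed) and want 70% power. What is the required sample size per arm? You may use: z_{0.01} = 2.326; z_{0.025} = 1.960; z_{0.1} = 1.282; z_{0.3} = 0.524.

For two independent groups with equal n: n = 2·((z_{α/2} + z_β) / d)².
z_{α/2} + z_β = 1.960 + 0.524 = 2.484.
n = 2 × (2.484 / 0.70)² = 2 × 3.549² = 2 × 12.59 = 25.2.
Round up to the next whole participant.

n = 26 per group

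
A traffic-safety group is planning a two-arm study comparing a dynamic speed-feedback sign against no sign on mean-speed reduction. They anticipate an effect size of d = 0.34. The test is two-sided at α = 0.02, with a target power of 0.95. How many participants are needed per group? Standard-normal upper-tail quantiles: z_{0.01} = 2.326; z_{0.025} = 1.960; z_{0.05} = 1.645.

For two independent groups with equal n: n = 2·((z_{α/2} + z_β) / d)².
z_{α/2} + z_β = 2.326 + 1.645 = 3.971.
n = 2 × (3.971 / 0.34)² = 2 × 11.679² = 2 × 136.41 = 272.8.
Round up to the next whole participant.

n = 273 per group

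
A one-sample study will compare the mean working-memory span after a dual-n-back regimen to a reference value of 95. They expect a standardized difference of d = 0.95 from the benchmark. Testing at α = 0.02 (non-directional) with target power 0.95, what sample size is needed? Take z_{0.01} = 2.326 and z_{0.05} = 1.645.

n = 18

For a one-sample test: n = ((z_{α/2} + z_β) / d)².
z_{α/2} + z_β = 2.326 + 1.645 = 3.971.
n = (3.971 / 0.95)² = 4.180² = 17.47.
Round up.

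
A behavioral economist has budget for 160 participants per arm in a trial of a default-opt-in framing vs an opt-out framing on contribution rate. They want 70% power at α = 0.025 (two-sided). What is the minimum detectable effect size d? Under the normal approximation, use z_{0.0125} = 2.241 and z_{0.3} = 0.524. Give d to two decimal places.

d_min ≈ 0.31

For two independent groups of n = 160 each: d_min = (z_{α/2} + z_β)·√(2/n).
z-sum = 2.241 + 0.524 = 2.765.
d_min = 2.765 × √(2/160) = 2.765 × 0.1118 = 0.309.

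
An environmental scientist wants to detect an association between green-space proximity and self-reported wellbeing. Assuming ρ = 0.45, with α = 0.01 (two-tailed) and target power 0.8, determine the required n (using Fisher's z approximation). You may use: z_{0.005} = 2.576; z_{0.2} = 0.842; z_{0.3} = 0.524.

n = 53

Fisher's z: C = ½·ln((1+r)/(1−r)) = ½·ln(2.6364) = 0.4847.
n = ((z_{α/2} + z_β)/C)² + 3.
(2.576 + 0.842) / 0.4847 = 3.418 / 0.4847 = 7.052.
n = 7.052² + 3 = 49.73 + 3 = 52.7.
Round up.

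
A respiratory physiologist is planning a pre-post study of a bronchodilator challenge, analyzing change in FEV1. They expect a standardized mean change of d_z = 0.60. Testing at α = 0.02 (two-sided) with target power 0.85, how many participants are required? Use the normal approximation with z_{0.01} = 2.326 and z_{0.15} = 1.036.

n = 32 pairs

For a paired (one-sample on differences) test: n = ((z_{α/2} + z_β) / d)².
z_{α/2} + z_β = 2.326 + 1.036 = 3.362.
n = (3.362 / 0.60)² = 5.603² = 31.40.
Round up.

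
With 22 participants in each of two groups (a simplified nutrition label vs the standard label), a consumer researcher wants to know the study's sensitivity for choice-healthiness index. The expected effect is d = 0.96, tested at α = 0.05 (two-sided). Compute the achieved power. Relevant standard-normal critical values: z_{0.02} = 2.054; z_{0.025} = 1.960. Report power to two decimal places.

For two equal groups, power = Φ(d·√(n/2) − z_{α/2}).
d·√(n/2) = 0.96 × √(22/2) = 0.96 × 3.317 = 3.184.
z_β = 3.184 − 1.960 = 1.224.
Power = Φ(1.224) = 0.890.

power ≈ 0.89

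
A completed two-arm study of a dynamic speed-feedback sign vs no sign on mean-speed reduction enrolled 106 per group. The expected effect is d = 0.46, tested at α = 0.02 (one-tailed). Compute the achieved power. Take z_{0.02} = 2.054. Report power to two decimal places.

For two equal groups, power = Φ(d·√(n/2) − z_{α}).
d·√(n/2) = 0.46 × √(106/2) = 0.46 × 7.280 = 3.349.
z_β = 3.349 − 2.054 = 1.295.
Power = Φ(1.295) = 0.902.

power ≈ 0.90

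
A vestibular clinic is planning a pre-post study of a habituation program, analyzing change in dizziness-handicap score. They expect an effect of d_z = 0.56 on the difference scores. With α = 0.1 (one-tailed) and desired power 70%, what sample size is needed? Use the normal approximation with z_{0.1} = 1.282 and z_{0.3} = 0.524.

n = 11 pairs

For a paired (one-sample on differences) test: n = ((z_{α} + z_β) / d)².
z_{α} + z_β = 1.282 + 0.524 = 1.806.
n = (1.806 / 0.56)² = 3.225² = 10.40.
Round up.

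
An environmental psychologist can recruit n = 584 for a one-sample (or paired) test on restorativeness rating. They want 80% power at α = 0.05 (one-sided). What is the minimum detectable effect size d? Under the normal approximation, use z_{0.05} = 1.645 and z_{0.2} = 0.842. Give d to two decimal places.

d_min ≈ 0.10

For a single sample (or paired design) of n = 584: d_min = (z_{α} + z_β)/√n.
z-sum = 1.645 + 0.842 = 2.487.
d_min = 2.487 / √584 = 2.487 / 24.166 = 0.103.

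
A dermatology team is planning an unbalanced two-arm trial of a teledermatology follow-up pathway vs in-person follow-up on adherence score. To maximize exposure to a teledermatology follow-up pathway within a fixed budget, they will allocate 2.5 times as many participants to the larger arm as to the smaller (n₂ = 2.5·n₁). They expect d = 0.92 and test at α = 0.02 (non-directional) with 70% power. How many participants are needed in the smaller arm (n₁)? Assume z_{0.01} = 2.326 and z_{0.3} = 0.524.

With allocation ratio k = n₂/n₁ = 2.5, Var(x̄₁−x̄₂) = σ²(1/n₁ + 1/(k·n₁)) = σ²·(k+1)/(k·n₁).
So n₁ = (1 + 1/k)·((z_{α/2} + z_β)/d)² = 1.400 × (2.850/0.92)².
n₁ = 1.400 × 9.60 = 13.4.
Round up: n₁ = 14, giving n₂ = 2.5 × 14 = 35.

n₁ = 14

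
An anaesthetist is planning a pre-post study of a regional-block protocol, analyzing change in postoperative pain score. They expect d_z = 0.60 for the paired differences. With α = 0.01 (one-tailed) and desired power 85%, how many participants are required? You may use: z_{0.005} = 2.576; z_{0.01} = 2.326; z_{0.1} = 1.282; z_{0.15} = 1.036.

n = 32 pairs

For a paired (one-sample on differences) test: n = ((z_{α} + z_β) / d)².
z_{α} + z_β = 2.326 + 1.036 = 3.362.
n = (3.362 / 0.60)² = 5.603² = 31.40.
Round up.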